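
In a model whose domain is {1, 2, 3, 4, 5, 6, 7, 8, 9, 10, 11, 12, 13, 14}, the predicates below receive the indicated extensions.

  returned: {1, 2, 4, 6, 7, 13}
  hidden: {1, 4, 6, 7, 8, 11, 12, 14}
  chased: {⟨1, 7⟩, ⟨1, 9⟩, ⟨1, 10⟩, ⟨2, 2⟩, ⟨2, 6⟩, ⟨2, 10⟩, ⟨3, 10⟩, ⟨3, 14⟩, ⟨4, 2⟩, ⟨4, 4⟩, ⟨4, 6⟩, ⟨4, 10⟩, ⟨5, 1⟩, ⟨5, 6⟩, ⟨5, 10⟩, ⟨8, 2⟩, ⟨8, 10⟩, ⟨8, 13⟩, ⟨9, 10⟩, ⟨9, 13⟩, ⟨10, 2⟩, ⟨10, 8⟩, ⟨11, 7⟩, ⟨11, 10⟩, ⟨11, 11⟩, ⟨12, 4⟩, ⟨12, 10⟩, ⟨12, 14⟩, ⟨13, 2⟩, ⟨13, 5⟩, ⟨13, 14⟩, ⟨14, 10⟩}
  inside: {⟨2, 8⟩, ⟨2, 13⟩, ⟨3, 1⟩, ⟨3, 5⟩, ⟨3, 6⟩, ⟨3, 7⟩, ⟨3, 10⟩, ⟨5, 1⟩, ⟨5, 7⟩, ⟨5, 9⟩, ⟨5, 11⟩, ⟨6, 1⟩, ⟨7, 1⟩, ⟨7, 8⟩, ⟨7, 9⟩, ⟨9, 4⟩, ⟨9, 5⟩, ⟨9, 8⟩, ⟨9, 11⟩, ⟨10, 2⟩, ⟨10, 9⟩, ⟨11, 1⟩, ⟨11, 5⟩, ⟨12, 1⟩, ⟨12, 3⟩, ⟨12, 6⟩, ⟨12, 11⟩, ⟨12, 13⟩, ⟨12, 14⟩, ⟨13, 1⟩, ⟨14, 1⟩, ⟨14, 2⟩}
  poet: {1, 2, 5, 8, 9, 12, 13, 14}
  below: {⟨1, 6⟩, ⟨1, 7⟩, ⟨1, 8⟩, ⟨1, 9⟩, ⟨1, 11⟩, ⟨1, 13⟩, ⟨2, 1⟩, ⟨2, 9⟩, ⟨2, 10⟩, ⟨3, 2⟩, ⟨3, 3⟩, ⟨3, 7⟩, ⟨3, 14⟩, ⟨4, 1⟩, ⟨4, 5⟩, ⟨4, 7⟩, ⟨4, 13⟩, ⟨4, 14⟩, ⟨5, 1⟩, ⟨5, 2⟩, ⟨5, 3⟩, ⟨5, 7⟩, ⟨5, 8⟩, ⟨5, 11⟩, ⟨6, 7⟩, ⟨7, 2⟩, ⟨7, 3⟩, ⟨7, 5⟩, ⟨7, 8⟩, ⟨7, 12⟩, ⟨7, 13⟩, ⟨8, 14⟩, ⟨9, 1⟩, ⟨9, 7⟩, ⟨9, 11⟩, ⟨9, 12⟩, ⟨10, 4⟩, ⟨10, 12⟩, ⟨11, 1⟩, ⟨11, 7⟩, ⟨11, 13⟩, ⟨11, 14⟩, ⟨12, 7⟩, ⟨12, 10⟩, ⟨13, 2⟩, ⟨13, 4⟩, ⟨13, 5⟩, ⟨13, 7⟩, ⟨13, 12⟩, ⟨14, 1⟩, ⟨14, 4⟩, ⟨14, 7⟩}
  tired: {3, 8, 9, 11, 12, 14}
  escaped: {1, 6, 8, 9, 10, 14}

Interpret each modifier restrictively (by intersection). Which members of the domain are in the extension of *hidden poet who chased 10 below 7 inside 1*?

⟦who chased 10⟧ = {x : ⟨x, 10⟩ ∈ ⟦chased⟧} = {1, 2, 3, 4, 5, 8, 9, 11, 12, 14}
⟦below 7⟧ = {x : ⟨x, 7⟩ ∈ ⟦below⟧} = {1, 3, 4, 5, 6, 9, 11, 12, 13, 14}
⟦inside 1⟧ = {x : ⟨x, 1⟩ ∈ ⟦inside⟧} = {3, 5, 6, 7, 11, 12, 13, 14}
⟦poet⟧ = {1, 2, 5, 8, 9, 12, 13, 14}
… ∩ ⟦who chased 10⟧ = {1, 2, 5, 8, 9, 12, 13, 14} ∩ {1, 2, 3, 4, 5, 8, 9, 11, 12, 14} = {1, 2, 5, 8, 9, 12, 14}
… ∩ ⟦below 7⟧ = {1, 2, 5, 8, 9, 12, 14} ∩ {1, 3, 4, 5, 6, 9, 11, 12, 13, 14} = {1, 5, 9, 12, 14}
… ∩ ⟦inside 1⟧ = {1, 5, 9, 12, 14} ∩ {3, 5, 6, 7, 11, 12, 13, 14} = {5, 12, 14}
… ∩ ⟦hidden⟧ = {5, 12, 14} ∩ {1, 4, 6, 7, 8, 11, 12, 14} = {12, 14}
So ⟦hidden poet who chased 10 below 7 inside 1⟧ = {12, 14}.

{12, 14}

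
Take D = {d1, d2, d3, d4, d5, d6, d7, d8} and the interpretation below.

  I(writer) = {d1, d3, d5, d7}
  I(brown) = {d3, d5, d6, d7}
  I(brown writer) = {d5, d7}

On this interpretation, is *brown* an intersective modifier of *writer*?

no

⟦brown⟧ ∩ ⟦writer⟧ = {d3, d5, d6, d7} ∩ {d1, d3, d5, d7} = {d3, d5, d7}
Observed ⟦brown writer⟧ = {d5, d7}.
These differ, so the modifier is not intersective in this model.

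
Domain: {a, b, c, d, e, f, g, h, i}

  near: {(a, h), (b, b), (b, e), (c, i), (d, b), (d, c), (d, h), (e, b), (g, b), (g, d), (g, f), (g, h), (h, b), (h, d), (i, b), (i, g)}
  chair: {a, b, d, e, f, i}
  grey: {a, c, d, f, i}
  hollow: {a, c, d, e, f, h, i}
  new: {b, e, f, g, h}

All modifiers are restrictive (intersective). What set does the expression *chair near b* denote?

⟦near b⟧ = {x : ⟨x, b⟩ ∈ ⟦near⟧} = {b, d, e, g, h, i}
⟦chair⟧ = {a, b, d, e, f, i}
… ∩ ⟦near b⟧ = {a, b, d, e, f, i} ∩ {b, d, e, g, h, i} = {b, d, e, i}
So ⟦chair near b⟧ = {b, d, e, i}.

{b, d, e, i}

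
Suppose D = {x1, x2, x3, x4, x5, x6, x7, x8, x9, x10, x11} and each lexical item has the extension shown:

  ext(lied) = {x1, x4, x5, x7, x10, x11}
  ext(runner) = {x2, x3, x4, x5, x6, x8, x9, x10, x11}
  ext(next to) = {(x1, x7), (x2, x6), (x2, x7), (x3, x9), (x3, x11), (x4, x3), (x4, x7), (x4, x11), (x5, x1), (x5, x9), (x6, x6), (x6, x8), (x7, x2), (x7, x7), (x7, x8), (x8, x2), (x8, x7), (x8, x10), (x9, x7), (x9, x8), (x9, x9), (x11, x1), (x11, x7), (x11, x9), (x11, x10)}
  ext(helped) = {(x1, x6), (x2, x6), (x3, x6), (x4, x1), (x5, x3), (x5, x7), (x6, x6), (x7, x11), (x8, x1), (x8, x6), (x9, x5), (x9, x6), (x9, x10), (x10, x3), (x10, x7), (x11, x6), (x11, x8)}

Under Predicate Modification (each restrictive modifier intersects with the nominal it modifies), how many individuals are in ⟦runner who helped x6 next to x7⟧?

⟦who helped x6⟧ = {x : ⟨x, x6⟩ ∈ ⟦helped⟧} = {x1, x2, x3, x6, x8, x9, x11}
⟦next to x7⟧ = {x : ⟨x, x7⟩ ∈ ⟦next to⟧} = {x1, x2, x4, x7, x8, x9, x11}
⟦runner⟧ = {x2, x3, x4, x5, x6, x8, x9, x10, x11}
… ∩ ⟦who helped x6⟧ = {x2, x3, x4, x5, x6, x8, x9, x10, x11} ∩ {x1, x2, x3, x6, x8, x9, x11} = {x2, x3, x6, x8, x9, x11}
… ∩ ⟦next to x7⟧ = {x2, x3, x6, x8, x9, x11} ∩ {x1, x2, x4, x7, x8, x9, x11} = {x2, x8, x9, x11}
⟦runner who helped x6 next to x7⟧ = {x2, x8, x9, x11}, so the cardinality is 4.

4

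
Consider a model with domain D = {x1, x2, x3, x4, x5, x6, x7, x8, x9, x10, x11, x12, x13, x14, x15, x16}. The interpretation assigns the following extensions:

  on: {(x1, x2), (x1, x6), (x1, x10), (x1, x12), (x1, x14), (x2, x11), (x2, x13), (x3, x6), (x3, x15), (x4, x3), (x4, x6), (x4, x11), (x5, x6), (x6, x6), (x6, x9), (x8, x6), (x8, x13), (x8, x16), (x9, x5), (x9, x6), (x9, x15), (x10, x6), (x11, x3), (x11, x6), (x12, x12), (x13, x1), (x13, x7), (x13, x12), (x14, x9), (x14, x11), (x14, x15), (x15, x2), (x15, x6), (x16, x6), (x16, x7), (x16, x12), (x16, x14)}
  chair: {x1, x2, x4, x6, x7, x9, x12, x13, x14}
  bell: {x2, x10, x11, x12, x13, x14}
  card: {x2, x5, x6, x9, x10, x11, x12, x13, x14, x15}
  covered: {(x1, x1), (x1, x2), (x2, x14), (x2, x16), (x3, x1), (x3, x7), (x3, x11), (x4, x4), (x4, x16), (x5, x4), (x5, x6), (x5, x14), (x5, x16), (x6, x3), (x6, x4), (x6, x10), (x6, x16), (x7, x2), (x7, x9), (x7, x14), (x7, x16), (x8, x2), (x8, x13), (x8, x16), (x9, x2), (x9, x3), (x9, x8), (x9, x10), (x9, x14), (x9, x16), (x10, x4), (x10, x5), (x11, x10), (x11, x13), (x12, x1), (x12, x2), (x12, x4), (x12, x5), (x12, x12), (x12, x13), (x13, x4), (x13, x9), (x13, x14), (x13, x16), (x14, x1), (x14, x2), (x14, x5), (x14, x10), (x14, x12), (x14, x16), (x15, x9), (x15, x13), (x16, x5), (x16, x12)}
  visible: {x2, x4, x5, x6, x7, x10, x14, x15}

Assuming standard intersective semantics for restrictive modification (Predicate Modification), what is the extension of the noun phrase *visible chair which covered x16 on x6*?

⟦which covered x16⟧ = {x : ⟨x, x16⟩ ∈ ⟦covered⟧} = {x2, x4, x5, x6, x7, x8, x9, x13, x14}
⟦on x6⟧ = {x : ⟨x, x6⟩ ∈ ⟦on⟧} = {x1, x3, x4, x5, x6, x8, x9, x10, x11, x15, x16}
⟦chair⟧ = {x1, x2, x4, x6, x7, x9, x12, x13, x14}
… ∩ ⟦which covered x16⟧ = {x1, x2, x4, x6, x7, x9, x12, x13, x14} ∩ {x2, x4, x5, x6, x7, x8, x9, x13, x14} = {x2, x4, x6, x7, x9, x13, x14}
… ∩ ⟦on x6⟧ = {x2, x4, x6, x7, x9, x13, x14} ∩ {x1, x3, x4, x5, x6, x8, x9, x10, x11, x15, x16} = {x4, x6, x9}
… ∩ ⟦visible⟧ = {x4, x6, x9} ∩ {x2, x4, x5, x6, x7, x10, x14, x15} = {x4, x6}
So ⟦visible chair which covered x16 on x6⟧ = {x4, x6}.

{x4, x6}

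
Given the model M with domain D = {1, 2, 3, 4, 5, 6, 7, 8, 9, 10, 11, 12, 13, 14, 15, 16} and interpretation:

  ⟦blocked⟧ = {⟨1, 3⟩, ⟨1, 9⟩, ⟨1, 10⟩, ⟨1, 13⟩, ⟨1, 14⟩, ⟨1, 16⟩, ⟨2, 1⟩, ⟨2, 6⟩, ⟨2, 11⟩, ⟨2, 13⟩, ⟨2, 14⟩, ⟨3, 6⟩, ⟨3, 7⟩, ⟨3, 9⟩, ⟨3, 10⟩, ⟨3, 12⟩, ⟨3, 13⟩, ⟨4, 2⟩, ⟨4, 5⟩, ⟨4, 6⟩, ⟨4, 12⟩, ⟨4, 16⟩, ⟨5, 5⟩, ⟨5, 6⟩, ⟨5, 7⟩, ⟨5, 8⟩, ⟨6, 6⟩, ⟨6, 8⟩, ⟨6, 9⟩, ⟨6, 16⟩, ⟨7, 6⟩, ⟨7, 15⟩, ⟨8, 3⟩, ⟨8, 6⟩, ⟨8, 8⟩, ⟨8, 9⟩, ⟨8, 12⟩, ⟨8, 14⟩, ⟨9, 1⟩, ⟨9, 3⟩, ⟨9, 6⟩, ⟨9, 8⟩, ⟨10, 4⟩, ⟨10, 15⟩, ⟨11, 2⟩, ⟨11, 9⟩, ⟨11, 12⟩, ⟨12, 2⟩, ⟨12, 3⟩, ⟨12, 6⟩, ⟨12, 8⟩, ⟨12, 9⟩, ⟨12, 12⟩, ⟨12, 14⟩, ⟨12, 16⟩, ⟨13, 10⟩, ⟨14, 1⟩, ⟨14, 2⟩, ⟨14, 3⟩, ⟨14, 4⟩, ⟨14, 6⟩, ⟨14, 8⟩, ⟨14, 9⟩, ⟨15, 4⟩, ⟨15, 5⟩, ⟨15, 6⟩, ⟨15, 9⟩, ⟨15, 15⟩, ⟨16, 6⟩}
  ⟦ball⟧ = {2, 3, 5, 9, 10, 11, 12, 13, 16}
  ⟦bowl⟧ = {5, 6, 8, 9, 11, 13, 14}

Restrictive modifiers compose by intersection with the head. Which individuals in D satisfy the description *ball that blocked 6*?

{2, 3, 5, 9, 12, 16}

⟦that blocked 6⟧ = {x : ⟨x, 6⟩ ∈ ⟦blocked⟧} = {2, 3, 4, 5, 6, 7, 8, 9, 12, 14, 15, 16}
⟦ball⟧ = {2, 3, 5, 9, 10, 11, 12, 13, 16}
… ∩ ⟦that blocked 6⟧ = {2, 3, 5, 9, 10, 11, 12, 13, 16} ∩ {2, 3, 4, 5, 6, 7, 8, 9, 12, 14, 15, 16} = {2, 3, 5, 9, 12, 16}
So ⟦ball that blocked 6⟧ = {2, 3, 5, 9, 12, 16}.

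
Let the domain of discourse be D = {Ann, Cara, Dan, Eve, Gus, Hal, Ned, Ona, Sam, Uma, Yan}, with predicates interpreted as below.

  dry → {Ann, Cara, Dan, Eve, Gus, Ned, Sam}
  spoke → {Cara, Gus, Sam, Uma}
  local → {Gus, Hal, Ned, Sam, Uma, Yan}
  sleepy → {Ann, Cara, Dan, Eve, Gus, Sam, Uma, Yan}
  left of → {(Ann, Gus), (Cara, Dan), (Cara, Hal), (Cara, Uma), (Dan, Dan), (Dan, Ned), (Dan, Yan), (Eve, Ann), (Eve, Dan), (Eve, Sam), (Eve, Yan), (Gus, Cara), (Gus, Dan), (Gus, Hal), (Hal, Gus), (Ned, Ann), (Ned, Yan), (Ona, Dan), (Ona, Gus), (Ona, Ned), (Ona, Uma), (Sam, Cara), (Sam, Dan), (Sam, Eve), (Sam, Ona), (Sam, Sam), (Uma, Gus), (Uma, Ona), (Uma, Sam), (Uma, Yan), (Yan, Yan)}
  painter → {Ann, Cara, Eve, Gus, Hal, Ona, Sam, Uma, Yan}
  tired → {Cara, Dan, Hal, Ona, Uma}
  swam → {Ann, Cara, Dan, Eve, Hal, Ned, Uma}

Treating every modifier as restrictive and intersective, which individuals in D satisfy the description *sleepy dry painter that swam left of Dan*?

⟦that swam⟧ = ⟦swam⟧ = {Ann, Cara, Dan, Eve, Hal, Ned, Uma}
⟦left of Dan⟧ = {x : ⟨x, Dan⟩ ∈ ⟦left of⟧} = {Cara, Dan, Eve, Gus, Ona, Sam}
⟦painter⟧ = {Ann, Cara, Eve, Gus, Hal, Ona, Sam, Uma, Yan}
… ∩ ⟦that swam⟧ = {Ann, Cara, Eve, Gus, Hal, Ona, Sam, Uma, Yan} ∩ {Ann, Cara, Dan, Eve, Hal, Ned, Uma} = {Ann, Cara, Eve, Hal, Uma}
… ∩ ⟦left of Dan⟧ = {Ann, Cara, Eve, Hal, Uma} ∩ {Cara, Dan, Eve, Gus, Ona, Sam} = {Cara, Eve}
… ∩ ⟦sleepy⟧ = {Cara, Eve} ∩ {Ann, Cara, Dan, Eve, Gus, Sam, Uma, Yan} = {Cara, Eve}
… ∩ ⟦dry⟧ = {Cara, Eve} ∩ {Ann, Cara, Dan, Eve, Gus, Ned, Sam} = {Cara, Eve}
So ⟦sleepy dry painter that swam left of Dan⟧ = {Cara, Eve}.

{Cara, Eve}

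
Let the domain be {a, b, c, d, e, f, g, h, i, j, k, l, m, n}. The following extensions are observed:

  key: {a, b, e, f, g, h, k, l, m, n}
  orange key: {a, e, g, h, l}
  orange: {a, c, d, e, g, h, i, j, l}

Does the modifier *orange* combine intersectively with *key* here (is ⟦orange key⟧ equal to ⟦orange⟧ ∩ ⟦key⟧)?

yes

⟦orange⟧ ∩ ⟦key⟧ = {a, c, d, e, g, h, i, j, l} ∩ {a, b, e, f, g, h, k, l, m, n} = {a, e, g, h, l}
Observed ⟦orange key⟧ = {a, e, g, h, l}.
These coincide, so the modifier is intersective here.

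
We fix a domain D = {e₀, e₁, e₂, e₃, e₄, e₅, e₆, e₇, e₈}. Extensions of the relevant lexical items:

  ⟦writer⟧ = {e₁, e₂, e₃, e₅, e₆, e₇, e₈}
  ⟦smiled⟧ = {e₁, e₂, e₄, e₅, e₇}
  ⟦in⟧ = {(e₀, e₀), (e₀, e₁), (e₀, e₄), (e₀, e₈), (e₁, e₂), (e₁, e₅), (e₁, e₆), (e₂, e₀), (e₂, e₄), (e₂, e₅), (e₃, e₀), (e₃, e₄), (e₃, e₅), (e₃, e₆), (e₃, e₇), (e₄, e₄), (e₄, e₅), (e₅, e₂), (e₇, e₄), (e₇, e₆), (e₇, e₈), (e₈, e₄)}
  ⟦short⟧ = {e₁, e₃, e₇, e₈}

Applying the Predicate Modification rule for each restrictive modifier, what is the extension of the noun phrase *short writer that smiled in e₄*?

{e₇}

⟦that smiled⟧ = ⟦smiled⟧ = {e₁, e₂, e₄, e₅, e₇}
⟦in e₄⟧ = {x : ⟨x, e₄⟩ ∈ ⟦in⟧} = {e₀, e₂, e₃, e₄, e₇, e₈}
⟦writer⟧ = {e₁, e₂, e₃, e₅, e₆, e₇, e₈}
… ∩ ⟦that smiled⟧ = {e₁, e₂, e₃, e₅, e₆, e₇, e₈} ∩ {e₁, e₂, e₄, e₅, e₇} = {e₁, e₂, e₅, e₇}
… ∩ ⟦in e₄⟧ = {e₁, e₂, e₅, e₇} ∩ {e₀, e₂, e₃, e₄, e₇, e₈} = {e₂, e₇}
… ∩ ⟦short⟧ = {e₂, e₇} ∩ {e₁, e₃, e₇, e₈} = {e₇}
So ⟦short writer that smiled in e₄⟧ = {e₇}.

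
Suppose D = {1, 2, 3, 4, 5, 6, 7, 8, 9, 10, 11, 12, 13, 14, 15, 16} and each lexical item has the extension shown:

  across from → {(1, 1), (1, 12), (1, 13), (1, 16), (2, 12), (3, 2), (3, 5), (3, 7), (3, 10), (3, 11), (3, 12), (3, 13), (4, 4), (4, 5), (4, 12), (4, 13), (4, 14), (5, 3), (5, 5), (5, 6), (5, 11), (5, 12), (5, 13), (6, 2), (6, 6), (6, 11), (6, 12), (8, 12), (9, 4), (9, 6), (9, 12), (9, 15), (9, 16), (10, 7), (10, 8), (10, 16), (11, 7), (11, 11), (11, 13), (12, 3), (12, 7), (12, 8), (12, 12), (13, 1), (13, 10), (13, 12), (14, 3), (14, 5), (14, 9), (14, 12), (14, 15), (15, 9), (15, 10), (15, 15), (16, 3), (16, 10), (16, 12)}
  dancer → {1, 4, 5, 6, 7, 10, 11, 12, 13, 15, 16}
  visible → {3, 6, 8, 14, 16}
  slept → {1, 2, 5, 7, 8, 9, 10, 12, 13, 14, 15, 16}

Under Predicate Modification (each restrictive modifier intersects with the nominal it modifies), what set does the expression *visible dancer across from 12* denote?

⟦across from 12⟧ = {x : ⟨x, 12⟩ ∈ ⟦across from⟧} = {1, 2, 3, 4, 5, 6, 8, 9, 12, 13, 14, 16}
⟦dancer⟧ = {1, 4, 5, 6, 7, 10, 11, 12, 13, 15, 16}
… ∩ ⟦across from 12⟧ = {1, 4, 5, 6, 7, 10, 11, 12, 13, 15, 16} ∩ {1, 2, 3, 4, 5, 6, 8, 9, 12, 13, 14, 16} = {1, 4, 5, 6, 12, 13, 16}
… ∩ ⟦visible⟧ = {1, 4, 5, 6, 12, 13, 16} ∩ {3, 6, 8, 14, 16} = {6, 16}
So ⟦visible dancer across from 12⟧ = {6, 16}.

{6, 16}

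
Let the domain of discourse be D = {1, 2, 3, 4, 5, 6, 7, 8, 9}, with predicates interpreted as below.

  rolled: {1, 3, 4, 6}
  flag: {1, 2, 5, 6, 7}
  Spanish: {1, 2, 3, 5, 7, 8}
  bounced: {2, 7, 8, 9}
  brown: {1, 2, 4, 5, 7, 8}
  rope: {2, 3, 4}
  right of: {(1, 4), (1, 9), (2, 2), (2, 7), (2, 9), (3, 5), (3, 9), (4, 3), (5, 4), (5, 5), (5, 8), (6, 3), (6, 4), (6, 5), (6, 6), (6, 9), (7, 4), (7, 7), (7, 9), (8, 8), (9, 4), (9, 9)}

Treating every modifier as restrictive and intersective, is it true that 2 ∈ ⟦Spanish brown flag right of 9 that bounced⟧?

⟦right of 9⟧ = {x : ⟨x, 9⟩ ∈ ⟦right of⟧} = {1, 2, 3, 6, 7, 9}
⟦that bounced⟧ = ⟦bounced⟧ = {2, 7, 8, 9}
⟦flag⟧ = {1, 2, 5, 6, 7}
… ∩ ⟦right of 9⟧ = {1, 2, 5, 6, 7} ∩ {1, 2, 3, 6, 7, 9} = {1, 2, 6, 7}
… ∩ ⟦that bounced⟧ = {1, 2, 6, 7} ∩ {2, 7, 8, 9} = {2, 7}
… ∩ ⟦Spanish⟧ = {2, 7} ∩ {1, 2, 3, 5, 7, 8} = {2, 7}
… ∩ ⟦brown⟧ = {2, 7} ∩ {1, 2, 4, 5, 7, 8} = {2, 7}
⟦Spanish brown flag right of 9 that bounced⟧ = {2, 7}; 2 ∈ this set.

yes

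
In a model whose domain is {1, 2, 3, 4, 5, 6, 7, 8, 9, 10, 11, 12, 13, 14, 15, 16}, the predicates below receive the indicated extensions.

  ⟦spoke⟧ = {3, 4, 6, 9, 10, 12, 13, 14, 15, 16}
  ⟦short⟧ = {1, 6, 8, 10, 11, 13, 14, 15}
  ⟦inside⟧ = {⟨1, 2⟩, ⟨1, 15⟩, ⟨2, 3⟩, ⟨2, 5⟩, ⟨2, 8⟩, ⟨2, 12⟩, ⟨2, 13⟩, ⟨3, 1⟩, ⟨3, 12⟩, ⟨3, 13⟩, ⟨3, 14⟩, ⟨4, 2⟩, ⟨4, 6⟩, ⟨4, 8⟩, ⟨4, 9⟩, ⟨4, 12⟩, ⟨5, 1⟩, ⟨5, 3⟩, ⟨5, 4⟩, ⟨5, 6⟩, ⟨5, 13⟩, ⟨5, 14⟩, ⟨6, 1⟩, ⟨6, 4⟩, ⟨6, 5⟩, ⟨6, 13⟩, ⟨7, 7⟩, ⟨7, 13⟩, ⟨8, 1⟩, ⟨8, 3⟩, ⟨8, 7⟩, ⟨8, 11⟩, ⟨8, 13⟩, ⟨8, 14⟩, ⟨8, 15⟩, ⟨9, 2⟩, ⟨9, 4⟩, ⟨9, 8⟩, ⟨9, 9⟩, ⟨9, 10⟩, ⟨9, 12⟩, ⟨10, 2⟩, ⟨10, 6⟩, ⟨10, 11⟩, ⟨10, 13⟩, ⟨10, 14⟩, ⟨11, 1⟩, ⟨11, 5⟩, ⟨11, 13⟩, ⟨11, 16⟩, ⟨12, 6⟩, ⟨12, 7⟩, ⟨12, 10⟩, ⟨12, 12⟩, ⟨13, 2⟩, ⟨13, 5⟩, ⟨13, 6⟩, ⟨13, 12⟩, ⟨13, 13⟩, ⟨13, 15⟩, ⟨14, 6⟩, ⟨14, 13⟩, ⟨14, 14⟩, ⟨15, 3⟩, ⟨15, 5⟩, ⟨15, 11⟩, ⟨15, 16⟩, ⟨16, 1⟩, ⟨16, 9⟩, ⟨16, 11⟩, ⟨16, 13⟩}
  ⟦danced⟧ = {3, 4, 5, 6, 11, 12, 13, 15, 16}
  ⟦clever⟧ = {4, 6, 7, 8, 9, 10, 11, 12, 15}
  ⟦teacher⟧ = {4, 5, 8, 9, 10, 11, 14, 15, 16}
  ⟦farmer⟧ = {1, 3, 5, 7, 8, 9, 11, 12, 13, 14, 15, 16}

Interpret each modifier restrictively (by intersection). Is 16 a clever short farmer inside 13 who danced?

⟦inside 13⟧ = {x : ⟨x, 13⟩ ∈ ⟦inside⟧} = {2, 3, 5, 6, 7, 8, 10, 11, 13, 14, 16}
⟦who danced⟧ = ⟦danced⟧ = {3, 4, 5, 6, 11, 12, 13, 15, 16}
⟦farmer⟧ = {1, 3, 5, 7, 8, 9, 11, 12, 13, 14, 15, 16}
… ∩ ⟦inside 13⟧ = {1, 3, 5, 7, 8, 9, 11, 12, 13, 14, 15, 16} ∩ {2, 3, 5, 6, 7, 8, 10, 11, 13, 14, 16} = {3, 5, 7, 8, 11, 13, 14, 16}
… ∩ ⟦who danced⟧ = {3, 5, 7, 8, 11, 13, 14, 16} ∩ {3, 4, 5, 6, 11, 12, 13, 15, 16} = {3, 5, 11, 13, 16}
… ∩ ⟦clever⟧ = {3, 5, 11, 13, 16} ∩ {4, 6, 7, 8, 9, 10, 11, 12, 15} = {11}
… ∩ ⟦short⟧ = {11} ∩ {1, 6, 8, 10, 11, 13, 14, 15} = {11}
⟦clever short farmer inside 13 who danced⟧ = {11}; 16 ∉ this set.

no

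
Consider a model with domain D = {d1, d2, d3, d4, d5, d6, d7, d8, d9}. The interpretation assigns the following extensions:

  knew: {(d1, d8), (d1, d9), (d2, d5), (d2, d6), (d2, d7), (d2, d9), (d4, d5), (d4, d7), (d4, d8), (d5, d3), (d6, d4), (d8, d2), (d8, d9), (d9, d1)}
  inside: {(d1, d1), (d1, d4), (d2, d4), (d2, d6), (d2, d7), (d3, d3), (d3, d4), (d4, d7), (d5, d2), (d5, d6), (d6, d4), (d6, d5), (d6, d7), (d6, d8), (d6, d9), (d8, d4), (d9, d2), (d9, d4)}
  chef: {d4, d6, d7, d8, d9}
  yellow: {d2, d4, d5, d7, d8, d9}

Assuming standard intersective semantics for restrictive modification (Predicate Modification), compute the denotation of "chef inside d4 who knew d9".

⟦inside d4⟧ = {x : ⟨x, d4⟩ ∈ ⟦inside⟧} = {d1, d2, d3, d6, d8, d9}
⟦who knew d9⟧ = {x : ⟨x, d9⟩ ∈ ⟦knew⟧} = {d1, d2, d8}
⟦chef⟧ = {d4, d6, d7, d8, d9}
… ∩ ⟦inside d4⟧ = {d4, d6, d7, d8, d9} ∩ {d1, d2, d3, d6, d8, d9} = {d6, d8, d9}
… ∩ ⟦who knew d9⟧ = {d6, d8, d9} ∩ {d1, d2, d8} = {d8}
So ⟦chef inside d4 who knew d9⟧ = {d8}.

{d8}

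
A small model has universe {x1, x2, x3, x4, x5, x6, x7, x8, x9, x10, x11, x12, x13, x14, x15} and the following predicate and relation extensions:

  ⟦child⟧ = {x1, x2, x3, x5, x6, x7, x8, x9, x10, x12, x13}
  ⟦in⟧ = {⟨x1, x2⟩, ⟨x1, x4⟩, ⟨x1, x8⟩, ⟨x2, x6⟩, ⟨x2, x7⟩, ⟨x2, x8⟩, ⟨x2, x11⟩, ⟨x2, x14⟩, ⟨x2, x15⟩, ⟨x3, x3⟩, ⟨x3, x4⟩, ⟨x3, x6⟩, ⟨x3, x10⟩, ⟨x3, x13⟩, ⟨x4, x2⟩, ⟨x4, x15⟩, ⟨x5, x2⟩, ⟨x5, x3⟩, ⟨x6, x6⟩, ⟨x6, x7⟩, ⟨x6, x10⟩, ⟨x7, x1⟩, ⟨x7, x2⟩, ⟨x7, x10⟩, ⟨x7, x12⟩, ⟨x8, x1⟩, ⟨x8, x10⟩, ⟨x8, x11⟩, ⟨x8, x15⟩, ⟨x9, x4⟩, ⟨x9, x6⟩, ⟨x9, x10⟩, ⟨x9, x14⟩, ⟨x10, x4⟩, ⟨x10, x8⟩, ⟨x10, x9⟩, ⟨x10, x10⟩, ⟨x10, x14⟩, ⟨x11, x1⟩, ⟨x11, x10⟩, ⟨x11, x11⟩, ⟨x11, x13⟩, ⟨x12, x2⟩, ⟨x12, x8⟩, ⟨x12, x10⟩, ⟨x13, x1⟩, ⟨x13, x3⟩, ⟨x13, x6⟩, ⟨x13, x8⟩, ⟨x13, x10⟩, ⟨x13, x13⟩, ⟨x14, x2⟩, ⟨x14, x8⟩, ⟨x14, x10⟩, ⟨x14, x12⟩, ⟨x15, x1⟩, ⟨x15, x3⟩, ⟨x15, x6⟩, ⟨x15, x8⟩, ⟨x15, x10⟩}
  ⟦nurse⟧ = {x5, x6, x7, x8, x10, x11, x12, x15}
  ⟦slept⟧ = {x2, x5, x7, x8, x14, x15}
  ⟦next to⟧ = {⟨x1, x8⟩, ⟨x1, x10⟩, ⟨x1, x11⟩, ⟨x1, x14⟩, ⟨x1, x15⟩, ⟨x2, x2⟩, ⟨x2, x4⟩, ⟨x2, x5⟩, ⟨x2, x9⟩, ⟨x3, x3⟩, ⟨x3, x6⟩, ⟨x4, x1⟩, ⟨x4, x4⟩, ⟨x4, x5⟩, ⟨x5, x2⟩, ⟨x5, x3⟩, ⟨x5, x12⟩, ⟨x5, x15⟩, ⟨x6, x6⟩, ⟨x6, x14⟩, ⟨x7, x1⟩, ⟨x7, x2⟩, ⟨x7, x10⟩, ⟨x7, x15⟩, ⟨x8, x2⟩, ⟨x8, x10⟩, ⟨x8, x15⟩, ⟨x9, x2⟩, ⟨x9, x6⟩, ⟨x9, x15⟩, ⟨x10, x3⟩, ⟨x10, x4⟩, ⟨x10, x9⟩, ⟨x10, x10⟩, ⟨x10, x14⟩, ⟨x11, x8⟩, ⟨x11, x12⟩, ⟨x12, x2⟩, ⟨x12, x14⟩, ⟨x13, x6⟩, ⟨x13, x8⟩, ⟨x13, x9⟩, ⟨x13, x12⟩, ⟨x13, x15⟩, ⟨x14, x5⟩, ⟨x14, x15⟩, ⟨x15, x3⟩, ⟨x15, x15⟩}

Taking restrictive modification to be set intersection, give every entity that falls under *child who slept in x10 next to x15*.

⟦who slept⟧ = ⟦slept⟧ = {x2, x5, x7, x8, x14, x15}
⟦in x10⟧ = {x : ⟨x, x10⟩ ∈ ⟦in⟧} = {x3, x6, x7, x8, x9, x10, x11, x12, x13, x14, x15}
⟦next to x15⟧ = {x : ⟨x, x15⟩ ∈ ⟦next to⟧} = {x1, x5, x7, x8, x9, x13, x14, x15}
⟦child⟧ = {x1, x2, x3, x5, x6, x7, x8, x9, x10, x12, x13}
… ∩ ⟦who slept⟧ = {x1, x2, x3, x5, x6, x7, x8, x9, x10, x12, x13} ∩ {x2, x5, x7, x8, x14, x15} = {x2, x5, x7, x8}
… ∩ ⟦in x10⟧ = {x2, x5, x7, x8} ∩ {x3, x6, x7, x8, x9, x10, x11, x12, x13, x14, x15} = {x7, x8}
… ∩ ⟦next to x15⟧ = {x7, x8} ∩ {x1, x5, x7, x8, x9, x13, x14, x15} = {x7, x8}
So ⟦child who slept in x10 next to x15⟧ = {x7, x8}.

{x7, x8}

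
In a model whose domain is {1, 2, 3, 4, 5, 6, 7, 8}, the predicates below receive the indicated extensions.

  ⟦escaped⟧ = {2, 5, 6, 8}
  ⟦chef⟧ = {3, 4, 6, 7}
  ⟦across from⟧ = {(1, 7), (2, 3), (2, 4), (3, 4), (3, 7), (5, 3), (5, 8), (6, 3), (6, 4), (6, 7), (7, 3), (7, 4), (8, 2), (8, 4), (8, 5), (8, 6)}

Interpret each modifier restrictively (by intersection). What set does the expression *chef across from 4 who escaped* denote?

⟦across from 4⟧ = {x : ⟨x, 4⟩ ∈ ⟦across from⟧} = {2, 3, 6, 7, 8}
⟦who escaped⟧ = ⟦escaped⟧ = {2, 5, 6, 8}
⟦chef⟧ = {3, 4, 6, 7}
… ∩ ⟦across from 4⟧ = {3, 4, 6, 7} ∩ {2, 3, 6, 7, 8} = {3, 6, 7}
… ∩ ⟦who escaped⟧ = {3, 6, 7} ∩ {2, 5, 6, 8} = {6}
So ⟦chef across from 4 who escaped⟧ = {6}.

{6}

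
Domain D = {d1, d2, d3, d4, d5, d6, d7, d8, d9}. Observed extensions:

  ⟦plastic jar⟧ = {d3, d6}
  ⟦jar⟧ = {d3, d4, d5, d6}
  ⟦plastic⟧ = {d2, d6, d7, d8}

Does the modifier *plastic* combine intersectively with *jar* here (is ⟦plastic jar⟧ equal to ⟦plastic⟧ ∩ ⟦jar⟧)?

no

⟦plastic⟧ ∩ ⟦jar⟧ = {d2, d6, d7, d8} ∩ {d3, d4, d5, d6} = {d6}
Observed ⟦plastic jar⟧ = {d3, d6}.
These differ, so the modifier is not intersective in this model.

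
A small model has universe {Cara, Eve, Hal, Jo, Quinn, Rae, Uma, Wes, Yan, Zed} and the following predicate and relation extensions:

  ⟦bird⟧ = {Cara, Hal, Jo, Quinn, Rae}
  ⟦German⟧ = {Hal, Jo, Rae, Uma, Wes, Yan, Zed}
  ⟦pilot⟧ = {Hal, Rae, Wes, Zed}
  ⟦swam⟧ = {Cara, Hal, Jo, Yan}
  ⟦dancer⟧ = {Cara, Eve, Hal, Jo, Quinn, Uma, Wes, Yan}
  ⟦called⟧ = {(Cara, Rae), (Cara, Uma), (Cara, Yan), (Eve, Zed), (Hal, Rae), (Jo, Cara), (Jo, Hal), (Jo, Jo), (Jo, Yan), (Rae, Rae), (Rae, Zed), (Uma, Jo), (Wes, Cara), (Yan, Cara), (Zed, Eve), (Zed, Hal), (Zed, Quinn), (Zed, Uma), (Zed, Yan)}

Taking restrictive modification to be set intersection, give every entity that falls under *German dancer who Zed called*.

{Hal, Uma, Yan}

⟦who Zed called⟧ = {x : ⟨Zed, x⟩ ∈ ⟦called⟧} = {Eve, Hal, Quinn, Uma, Yan}
⟦dancer⟧ = {Cara, Eve, Hal, Jo, Quinn, Uma, Wes, Yan}
… ∩ ⟦who Zed called⟧ = {Cara, Eve, Hal, Jo, Quinn, Uma, Wes, Yan} ∩ {Eve, Hal, Quinn, Uma, Yan} = {Eve, Hal, Quinn, Uma, Yan}
… ∩ ⟦German⟧ = {Eve, Hal, Quinn, Uma, Yan} ∩ {Hal, Jo, Rae, Uma, Wes, Yan, Zed} = {Hal, Uma, Yan}
So ⟦German dancer who Zed called⟧ = {Hal, Uma, Yan}.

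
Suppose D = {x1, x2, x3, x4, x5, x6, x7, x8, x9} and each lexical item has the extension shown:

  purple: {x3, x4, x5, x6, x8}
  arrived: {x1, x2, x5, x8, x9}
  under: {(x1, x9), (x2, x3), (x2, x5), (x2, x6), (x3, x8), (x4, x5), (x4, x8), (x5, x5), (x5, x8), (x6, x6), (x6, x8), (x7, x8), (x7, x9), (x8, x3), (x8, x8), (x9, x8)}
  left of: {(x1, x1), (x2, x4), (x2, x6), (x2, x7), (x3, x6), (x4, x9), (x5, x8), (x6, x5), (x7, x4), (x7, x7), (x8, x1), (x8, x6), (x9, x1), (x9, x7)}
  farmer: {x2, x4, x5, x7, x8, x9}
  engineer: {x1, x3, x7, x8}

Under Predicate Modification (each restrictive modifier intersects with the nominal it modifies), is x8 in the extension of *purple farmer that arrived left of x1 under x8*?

⟦that arrived⟧ = ⟦arrived⟧ = {x1, x2, x5, x8, x9}
⟦left of x1⟧ = {x : ⟨x, x1⟩ ∈ ⟦left of⟧} = {x1, x8, x9}
⟦under x8⟧ = {x : ⟨x, x8⟩ ∈ ⟦under⟧} = {x3, x4, x5, x6, x7, x8, x9}
⟦farmer⟧ = {x2, x4, x5, x7, x8, x9}
… ∩ ⟦that arrived⟧ = {x2, x4, x5, x7, x8, x9} ∩ {x1, x2, x5, x8, x9} = {x2, x5, x8, x9}
… ∩ ⟦left of x1⟧ = {x2, x5, x8, x9} ∩ {x1, x8, x9} = {x8, x9}
… ∩ ⟦under x8⟧ = {x8, x9} ∩ {x3, x4, x5, x6, x7, x8, x9} = {x8, x9}
… ∩ ⟦purple⟧ = {x8, x9} ∩ {x3, x4, x5, x6, x8} = {x8}
⟦purple farmer that arrived left of x1 under x8⟧ = {x8}; x8 ∈ this set.

yes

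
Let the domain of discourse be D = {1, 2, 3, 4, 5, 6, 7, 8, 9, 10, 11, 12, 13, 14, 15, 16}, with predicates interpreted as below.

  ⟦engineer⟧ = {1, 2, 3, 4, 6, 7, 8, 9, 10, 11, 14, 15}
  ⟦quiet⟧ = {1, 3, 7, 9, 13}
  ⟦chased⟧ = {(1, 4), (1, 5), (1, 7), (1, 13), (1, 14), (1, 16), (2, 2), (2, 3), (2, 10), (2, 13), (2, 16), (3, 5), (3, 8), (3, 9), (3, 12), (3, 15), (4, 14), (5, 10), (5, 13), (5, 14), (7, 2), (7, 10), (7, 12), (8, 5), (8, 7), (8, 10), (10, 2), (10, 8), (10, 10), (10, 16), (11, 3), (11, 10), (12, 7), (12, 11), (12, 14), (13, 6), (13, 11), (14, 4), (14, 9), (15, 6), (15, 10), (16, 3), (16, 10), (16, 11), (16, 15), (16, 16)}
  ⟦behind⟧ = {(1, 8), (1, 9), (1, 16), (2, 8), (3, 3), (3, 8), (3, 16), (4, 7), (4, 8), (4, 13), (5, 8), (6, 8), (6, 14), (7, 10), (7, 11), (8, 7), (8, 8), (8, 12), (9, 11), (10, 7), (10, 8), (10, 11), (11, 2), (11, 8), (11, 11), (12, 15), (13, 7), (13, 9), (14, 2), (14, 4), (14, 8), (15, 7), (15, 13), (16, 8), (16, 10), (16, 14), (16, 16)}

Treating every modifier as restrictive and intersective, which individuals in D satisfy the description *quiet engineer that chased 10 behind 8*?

⟦that chased 10⟧ = {x : ⟨x, 10⟩ ∈ ⟦chased⟧} = {2, 5, 7, 8, 10, 11, 15, 16}
⟦behind 8⟧ = {x : ⟨x, 8⟩ ∈ ⟦behind⟧} = {1, 2, 3, 4, 5, 6, 8, 10, 11, 14, 16}
⟦engineer⟧ = {1, 2, 3, 4, 6, 7, 8, 9, 10, 11, 14, 15}
… ∩ ⟦that chased 10⟧ = {1, 2, 3, 4, 6, 7, 8, 9, 10, 11, 14, 15} ∩ {2, 5, 7, 8, 10, 11, 15, 16} = {2, 7, 8, 10, 11, 15}
… ∩ ⟦behind 8⟧ = {2, 7, 8, 10, 11, 15} ∩ {1, 2, 3, 4, 5, 6, 8, 10, 11, 14, 16} = {2, 8, 10, 11}
… ∩ ⟦quiet⟧ = {2, 8, 10, 11} ∩ {1, 3, 7, 9, 13} = ∅
So ⟦quiet engineer that chased 10 behind 8⟧ = { }.

{ }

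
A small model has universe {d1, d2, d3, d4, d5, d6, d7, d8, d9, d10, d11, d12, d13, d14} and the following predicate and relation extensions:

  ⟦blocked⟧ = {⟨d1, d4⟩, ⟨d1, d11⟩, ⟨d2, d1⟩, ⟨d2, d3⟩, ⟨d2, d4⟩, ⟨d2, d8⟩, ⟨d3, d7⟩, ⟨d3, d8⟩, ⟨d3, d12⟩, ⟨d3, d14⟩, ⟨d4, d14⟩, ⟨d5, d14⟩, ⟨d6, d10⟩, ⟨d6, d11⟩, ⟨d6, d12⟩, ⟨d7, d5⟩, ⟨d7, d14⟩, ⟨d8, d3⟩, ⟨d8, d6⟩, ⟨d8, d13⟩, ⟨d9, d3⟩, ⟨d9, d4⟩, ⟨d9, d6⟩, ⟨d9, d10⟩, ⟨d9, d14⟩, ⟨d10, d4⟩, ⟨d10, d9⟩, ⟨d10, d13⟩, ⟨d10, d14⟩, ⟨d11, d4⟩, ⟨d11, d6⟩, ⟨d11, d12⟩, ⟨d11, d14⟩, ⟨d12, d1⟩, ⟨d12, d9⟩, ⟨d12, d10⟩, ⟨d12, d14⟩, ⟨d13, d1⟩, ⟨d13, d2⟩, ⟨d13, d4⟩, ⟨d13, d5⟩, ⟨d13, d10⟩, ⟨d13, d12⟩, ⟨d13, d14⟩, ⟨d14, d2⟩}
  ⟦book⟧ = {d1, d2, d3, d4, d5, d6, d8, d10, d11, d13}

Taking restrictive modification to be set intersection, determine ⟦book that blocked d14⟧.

⟦that blocked d14⟧ = {x : ⟨x, d14⟩ ∈ ⟦blocked⟧} = {d3, d4, d5, d7, d9, d10, d11, d12, d13}
⟦book⟧ = {d1, d2, d3, d4, d5, d6, d8, d10, d11, d13}
… ∩ ⟦that blocked d14⟧ = {d1, d2, d3, d4, d5, d6, d8, d10, d11, d13} ∩ {d3, d4, d5, d7, d9, d10, d11, d12, d13} = {d3, d4, d5, d10, d11, d13}
So ⟦book that blocked d14⟧ = {d3, d4, d5, d10, d11, d13}.

{d3, d4, d5, d10, d11, d13}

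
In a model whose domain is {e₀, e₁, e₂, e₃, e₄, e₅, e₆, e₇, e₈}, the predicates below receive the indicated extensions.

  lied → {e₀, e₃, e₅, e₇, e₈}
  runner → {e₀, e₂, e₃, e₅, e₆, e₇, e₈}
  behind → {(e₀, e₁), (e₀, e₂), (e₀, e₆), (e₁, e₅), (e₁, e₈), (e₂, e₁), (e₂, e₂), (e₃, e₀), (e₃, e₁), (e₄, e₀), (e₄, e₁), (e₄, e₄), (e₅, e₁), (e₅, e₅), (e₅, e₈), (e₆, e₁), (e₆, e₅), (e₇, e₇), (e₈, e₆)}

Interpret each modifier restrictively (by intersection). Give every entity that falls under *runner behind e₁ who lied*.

⟦behind e₁⟧ = {x : ⟨x, e₁⟩ ∈ ⟦behind⟧} = {e₀, e₂, e₃, e₄, e₅, e₆}
⟦who lied⟧ = ⟦lied⟧ = {e₀, e₃, e₅, e₇, e₈}
⟦runner⟧ = {e₀, e₂, e₃, e₅, e₆, e₇, e₈}
… ∩ ⟦behind e₁⟧ = {e₀, e₂, e₃, e₅, e₆, e₇, e₈} ∩ {e₀, e₂, e₃, e₄, e₅, e₆} = {e₀, e₂, e₃, e₅, e₆}
… ∩ ⟦who lied⟧ = {e₀, e₂, e₃, e₅, e₆} ∩ {e₀, e₃, e₅, e₇, e₈} = {e₀, e₃, e₅}
So ⟦runner behind e₁ who lied⟧ = {e₀, e₃, e₅}.

{e₀, e₃, e₅}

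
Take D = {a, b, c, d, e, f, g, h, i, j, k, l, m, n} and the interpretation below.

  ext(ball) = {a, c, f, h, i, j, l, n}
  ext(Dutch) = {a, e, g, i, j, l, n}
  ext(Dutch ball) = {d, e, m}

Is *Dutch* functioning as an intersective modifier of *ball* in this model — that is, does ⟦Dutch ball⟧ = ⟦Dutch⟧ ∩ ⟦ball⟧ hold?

no

⟦Dutch⟧ ∩ ⟦ball⟧ = {a, e, g, i, j, l, n} ∩ {a, c, f, h, i, j, l, n} = {a, i, j, l, n}
Observed ⟦Dutch ball⟧ = {d, e, m}.
These differ, so the modifier is not intersective in this model.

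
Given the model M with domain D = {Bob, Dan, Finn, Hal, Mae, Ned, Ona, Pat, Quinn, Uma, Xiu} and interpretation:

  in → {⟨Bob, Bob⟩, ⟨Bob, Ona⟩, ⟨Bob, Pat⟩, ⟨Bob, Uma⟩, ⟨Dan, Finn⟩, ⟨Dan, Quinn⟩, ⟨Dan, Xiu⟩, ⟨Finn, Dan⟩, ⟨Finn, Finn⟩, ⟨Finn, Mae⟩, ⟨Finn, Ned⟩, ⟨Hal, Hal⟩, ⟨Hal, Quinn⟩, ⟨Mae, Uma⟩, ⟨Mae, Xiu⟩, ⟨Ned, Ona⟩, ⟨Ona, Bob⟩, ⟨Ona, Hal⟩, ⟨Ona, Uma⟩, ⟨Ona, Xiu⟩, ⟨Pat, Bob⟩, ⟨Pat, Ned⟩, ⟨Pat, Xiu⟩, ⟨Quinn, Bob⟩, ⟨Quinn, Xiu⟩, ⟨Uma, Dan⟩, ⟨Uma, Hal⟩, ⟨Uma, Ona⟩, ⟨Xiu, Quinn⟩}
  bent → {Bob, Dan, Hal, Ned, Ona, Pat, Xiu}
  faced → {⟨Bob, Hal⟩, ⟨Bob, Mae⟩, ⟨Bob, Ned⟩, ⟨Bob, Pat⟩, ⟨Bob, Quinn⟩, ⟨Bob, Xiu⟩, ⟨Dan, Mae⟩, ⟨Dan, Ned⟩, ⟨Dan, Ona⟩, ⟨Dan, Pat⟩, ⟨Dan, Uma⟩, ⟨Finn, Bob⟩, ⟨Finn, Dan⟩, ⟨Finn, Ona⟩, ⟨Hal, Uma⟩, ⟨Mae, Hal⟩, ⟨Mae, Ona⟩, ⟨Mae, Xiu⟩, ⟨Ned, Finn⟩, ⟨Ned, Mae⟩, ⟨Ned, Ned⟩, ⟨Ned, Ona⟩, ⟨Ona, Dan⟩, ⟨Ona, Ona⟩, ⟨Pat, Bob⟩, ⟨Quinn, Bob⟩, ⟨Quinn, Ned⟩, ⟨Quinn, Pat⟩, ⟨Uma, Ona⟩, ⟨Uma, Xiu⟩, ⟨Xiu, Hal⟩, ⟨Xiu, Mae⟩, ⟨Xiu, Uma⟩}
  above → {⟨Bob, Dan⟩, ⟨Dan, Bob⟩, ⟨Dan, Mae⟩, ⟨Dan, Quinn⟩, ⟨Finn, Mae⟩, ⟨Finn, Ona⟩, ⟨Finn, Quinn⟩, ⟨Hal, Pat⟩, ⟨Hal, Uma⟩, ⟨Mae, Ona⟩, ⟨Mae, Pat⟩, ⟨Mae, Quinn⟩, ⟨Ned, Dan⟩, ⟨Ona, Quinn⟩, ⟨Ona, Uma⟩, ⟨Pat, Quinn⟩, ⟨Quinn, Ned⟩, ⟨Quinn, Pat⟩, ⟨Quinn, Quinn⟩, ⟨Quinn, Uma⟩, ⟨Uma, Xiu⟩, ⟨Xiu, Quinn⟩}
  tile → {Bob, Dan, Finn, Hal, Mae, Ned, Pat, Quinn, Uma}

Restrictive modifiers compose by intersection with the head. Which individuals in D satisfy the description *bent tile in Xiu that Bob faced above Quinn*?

{Pat}

⟦in Xiu⟧ = {x : ⟨x, Xiu⟩ ∈ ⟦in⟧} = {Dan, Mae, Ona, Pat, Quinn}
⟦that Bob faced⟧ = {x : ⟨Bob, x⟩ ∈ ⟦faced⟧} = {Hal, Mae, Ned, Pat, Quinn, Xiu}
⟦above Quinn⟧ = {x : ⟨x, Quinn⟩ ∈ ⟦above⟧} = {Dan, Finn, Mae, Ona, Pat, Quinn, Xiu}
⟦tile⟧ = {Bob, Dan, Finn, Hal, Mae, Ned, Pat, Quinn, Uma}
… ∩ ⟦in Xiu⟧ = {Bob, Dan, Finn, Hal, Mae, Ned, Pat, Quinn, Uma} ∩ {Dan, Mae, Ona, Pat, Quinn} = {Dan, Mae, Pat, Quinn}
… ∩ ⟦that Bob faced⟧ = {Dan, Mae, Pat, Quinn} ∩ {Hal, Mae, Ned, Pat, Quinn, Xiu} = {Mae, Pat, Quinn}
… ∩ ⟦above Quinn⟧ = {Mae, Pat, Quinn} ∩ {Dan, Finn, Mae, Ona, Pat, Quinn, Xiu} = {Mae, Pat, Quinn}
… ∩ ⟦bent⟧ = {Mae, Pat, Quinn} ∩ {Bob, Dan, Hal, Ned, Ona, Pat, Xiu} = {Pat}
So ⟦bent tile in Xiu that Bob faced above Quinn⟧ = {Pat}.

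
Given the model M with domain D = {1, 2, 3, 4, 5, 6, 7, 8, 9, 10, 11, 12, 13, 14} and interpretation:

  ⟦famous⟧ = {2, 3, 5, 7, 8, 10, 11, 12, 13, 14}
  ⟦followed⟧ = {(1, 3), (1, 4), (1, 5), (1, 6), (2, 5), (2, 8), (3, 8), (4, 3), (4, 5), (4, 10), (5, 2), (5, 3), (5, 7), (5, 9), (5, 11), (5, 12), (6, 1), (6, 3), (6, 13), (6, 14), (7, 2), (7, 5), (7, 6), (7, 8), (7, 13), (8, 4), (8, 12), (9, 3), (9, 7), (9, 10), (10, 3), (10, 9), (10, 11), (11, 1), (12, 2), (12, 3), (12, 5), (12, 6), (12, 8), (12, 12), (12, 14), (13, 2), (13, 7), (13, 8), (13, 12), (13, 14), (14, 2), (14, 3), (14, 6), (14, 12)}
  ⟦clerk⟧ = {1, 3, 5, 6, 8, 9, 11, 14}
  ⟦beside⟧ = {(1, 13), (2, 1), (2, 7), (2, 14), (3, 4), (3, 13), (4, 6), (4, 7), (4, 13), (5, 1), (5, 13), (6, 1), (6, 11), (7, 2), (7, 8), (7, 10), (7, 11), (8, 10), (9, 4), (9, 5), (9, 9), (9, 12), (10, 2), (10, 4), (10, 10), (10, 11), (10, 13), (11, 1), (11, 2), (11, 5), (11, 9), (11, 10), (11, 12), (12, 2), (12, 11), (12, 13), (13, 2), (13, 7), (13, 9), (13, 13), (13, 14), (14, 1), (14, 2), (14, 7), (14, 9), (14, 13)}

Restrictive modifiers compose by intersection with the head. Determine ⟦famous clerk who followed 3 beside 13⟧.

{5, 14}

⟦who followed 3⟧ = {x : ⟨x, 3⟩ ∈ ⟦followed⟧} = {1, 4, 5, 6, 9, 10, 12, 14}
⟦beside 13⟧ = {x : ⟨x, 13⟩ ∈ ⟦beside⟧} = {1, 3, 4, 5, 10, 12, 13, 14}
⟦clerk⟧ = {1, 3, 5, 6, 8, 9, 11, 14}
… ∩ ⟦who followed 3⟧ = {1, 3, 5, 6, 8, 9, 11, 14} ∩ {1, 4, 5, 6, 9, 10, 12, 14} = {1, 5, 6, 9, 14}
… ∩ ⟦beside 13⟧ = {1, 5, 6, 9, 14} ∩ {1, 3, 4, 5, 10, 12, 13, 14} = {1, 5, 14}
… ∩ ⟦famous⟧ = {1, 5, 14} ∩ {2, 3, 5, 7, 8, 10, 11, 12, 13, 14} = {5, 14}
So ⟦famous clerk who followed 3 beside 13⟧ = {5, 14}.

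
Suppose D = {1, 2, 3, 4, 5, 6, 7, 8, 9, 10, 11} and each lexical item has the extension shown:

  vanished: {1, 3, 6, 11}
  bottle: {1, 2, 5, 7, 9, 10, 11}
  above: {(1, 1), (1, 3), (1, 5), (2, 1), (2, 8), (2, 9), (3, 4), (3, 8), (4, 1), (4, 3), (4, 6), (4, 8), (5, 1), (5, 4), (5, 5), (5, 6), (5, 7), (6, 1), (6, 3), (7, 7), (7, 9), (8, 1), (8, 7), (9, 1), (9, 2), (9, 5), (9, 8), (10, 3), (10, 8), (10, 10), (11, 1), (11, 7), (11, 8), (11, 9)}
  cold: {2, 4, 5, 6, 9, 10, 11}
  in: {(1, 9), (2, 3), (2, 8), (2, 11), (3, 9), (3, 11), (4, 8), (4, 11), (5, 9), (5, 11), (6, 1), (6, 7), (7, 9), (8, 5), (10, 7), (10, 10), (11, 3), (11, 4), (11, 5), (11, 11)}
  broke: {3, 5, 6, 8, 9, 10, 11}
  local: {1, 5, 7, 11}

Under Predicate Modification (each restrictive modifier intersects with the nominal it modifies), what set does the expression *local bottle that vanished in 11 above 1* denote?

{11}

⟦that vanished⟧ = ⟦vanished⟧ = {1, 3, 6, 11}
⟦in 11⟧ = {x : ⟨x, 11⟩ ∈ ⟦in⟧} = {2, 3, 4, 5, 11}
⟦above 1⟧ = {x : ⟨x, 1⟩ ∈ ⟦above⟧} = {1, 2, 4, 5, 6, 8, 9, 11}
⟦bottle⟧ = {1, 2, 5, 7, 9, 10, 11}
… ∩ ⟦that vanished⟧ = {1, 2, 5, 7, 9, 10, 11} ∩ {1, 3, 6, 11} = {1, 11}
… ∩ ⟦in 11⟧ = {1, 11} ∩ {2, 3, 4, 5, 11} = {11}
… ∩ ⟦above 1⟧ = {11} ∩ {1, 2, 4, 5, 6, 8, 9, 11} = {11}
… ∩ ⟦local⟧ = {11} ∩ {1, 5, 7, 11} = {11}
So ⟦local bottle that vanished in 11 above 1⟧ = {11}.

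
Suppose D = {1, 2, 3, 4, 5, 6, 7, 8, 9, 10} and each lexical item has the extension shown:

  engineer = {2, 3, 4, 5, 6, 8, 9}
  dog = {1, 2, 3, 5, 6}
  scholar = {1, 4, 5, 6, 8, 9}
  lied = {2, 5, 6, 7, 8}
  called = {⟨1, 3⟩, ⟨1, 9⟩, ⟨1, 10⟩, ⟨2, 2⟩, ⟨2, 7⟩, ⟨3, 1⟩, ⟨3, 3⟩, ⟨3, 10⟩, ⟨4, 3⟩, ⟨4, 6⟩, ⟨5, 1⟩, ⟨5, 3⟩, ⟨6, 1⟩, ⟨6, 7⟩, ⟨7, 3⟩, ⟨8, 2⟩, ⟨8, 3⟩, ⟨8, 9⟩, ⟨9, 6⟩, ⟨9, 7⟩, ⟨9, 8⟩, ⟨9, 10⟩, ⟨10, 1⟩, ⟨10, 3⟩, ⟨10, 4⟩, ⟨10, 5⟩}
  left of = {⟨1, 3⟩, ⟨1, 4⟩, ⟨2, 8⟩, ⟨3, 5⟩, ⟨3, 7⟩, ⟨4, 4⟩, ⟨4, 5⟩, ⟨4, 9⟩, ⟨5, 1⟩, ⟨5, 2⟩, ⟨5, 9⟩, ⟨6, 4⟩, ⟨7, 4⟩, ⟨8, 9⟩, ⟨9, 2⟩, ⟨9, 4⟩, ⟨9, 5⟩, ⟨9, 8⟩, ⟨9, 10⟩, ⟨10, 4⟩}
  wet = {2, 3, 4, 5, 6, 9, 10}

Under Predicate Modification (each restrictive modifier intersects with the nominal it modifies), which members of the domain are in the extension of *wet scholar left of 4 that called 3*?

{4}

⟦left of 4⟧ = {x : ⟨x, 4⟩ ∈ ⟦left of⟧} = {1, 4, 6, 7, 9, 10}
⟦that called 3⟧ = {x : ⟨x, 3⟩ ∈ ⟦called⟧} = {1, 3, 4, 5, 7, 8, 10}
⟦scholar⟧ = {1, 4, 5, 6, 8, 9}
… ∩ ⟦left of 4⟧ = {1, 4, 5, 6, 8, 9} ∩ {1, 4, 6, 7, 9, 10} = {1, 4, 6, 9}
… ∩ ⟦that called 3⟧ = {1, 4, 6, 9} ∩ {1, 3, 4, 5, 7, 8, 10} = {1, 4}
… ∩ ⟦wet⟧ = {1, 4} ∩ {2, 3, 4, 5, 6, 9, 10} = {4}
So ⟦wet scholar left of 4 that called 3⟧ = {4}.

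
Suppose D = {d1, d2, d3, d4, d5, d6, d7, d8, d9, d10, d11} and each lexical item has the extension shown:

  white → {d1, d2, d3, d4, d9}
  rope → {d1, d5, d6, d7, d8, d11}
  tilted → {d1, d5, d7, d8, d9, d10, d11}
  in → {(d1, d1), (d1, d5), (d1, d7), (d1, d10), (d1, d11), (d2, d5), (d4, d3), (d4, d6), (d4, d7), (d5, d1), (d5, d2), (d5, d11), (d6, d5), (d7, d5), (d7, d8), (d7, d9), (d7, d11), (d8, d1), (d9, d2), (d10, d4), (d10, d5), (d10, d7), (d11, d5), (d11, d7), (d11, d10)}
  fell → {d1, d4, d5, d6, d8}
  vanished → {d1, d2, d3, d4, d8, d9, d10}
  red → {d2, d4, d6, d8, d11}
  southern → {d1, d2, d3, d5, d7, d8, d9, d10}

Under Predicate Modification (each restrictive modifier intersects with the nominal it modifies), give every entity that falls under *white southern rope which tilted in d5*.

⟦which tilted⟧ = ⟦tilted⟧ = {d1, d5, d7, d8, d9, d10, d11}
⟦in d5⟧ = {x : ⟨x, d5⟩ ∈ ⟦in⟧} = {d1, d2, d6, d7, d10, d11}
⟦rope⟧ = {d1, d5, d6, d7, d8, d11}
… ∩ ⟦which tilted⟧ = {d1, d5, d6, d7, d8, d11} ∩ {d1, d5, d7, d8, d9, d10, d11} = {d1, d5, d7, d8, d11}
… ∩ ⟦in d5⟧ = {d1, d5, d7, d8, d11} ∩ {d1, d2, d6, d7, d10, d11} = {d1, d7, d11}
… ∩ ⟦white⟧ = {d1, d7, d11} ∩ {d1, d2, d3, d4, d9} = {d1}
… ∩ ⟦southern⟧ = {d1} ∩ {d1, d2, d3, d5, d7, d8, d9, d10} = {d1}
So ⟦white southern rope which tilted in d5⟧ = {d1}.

{d1}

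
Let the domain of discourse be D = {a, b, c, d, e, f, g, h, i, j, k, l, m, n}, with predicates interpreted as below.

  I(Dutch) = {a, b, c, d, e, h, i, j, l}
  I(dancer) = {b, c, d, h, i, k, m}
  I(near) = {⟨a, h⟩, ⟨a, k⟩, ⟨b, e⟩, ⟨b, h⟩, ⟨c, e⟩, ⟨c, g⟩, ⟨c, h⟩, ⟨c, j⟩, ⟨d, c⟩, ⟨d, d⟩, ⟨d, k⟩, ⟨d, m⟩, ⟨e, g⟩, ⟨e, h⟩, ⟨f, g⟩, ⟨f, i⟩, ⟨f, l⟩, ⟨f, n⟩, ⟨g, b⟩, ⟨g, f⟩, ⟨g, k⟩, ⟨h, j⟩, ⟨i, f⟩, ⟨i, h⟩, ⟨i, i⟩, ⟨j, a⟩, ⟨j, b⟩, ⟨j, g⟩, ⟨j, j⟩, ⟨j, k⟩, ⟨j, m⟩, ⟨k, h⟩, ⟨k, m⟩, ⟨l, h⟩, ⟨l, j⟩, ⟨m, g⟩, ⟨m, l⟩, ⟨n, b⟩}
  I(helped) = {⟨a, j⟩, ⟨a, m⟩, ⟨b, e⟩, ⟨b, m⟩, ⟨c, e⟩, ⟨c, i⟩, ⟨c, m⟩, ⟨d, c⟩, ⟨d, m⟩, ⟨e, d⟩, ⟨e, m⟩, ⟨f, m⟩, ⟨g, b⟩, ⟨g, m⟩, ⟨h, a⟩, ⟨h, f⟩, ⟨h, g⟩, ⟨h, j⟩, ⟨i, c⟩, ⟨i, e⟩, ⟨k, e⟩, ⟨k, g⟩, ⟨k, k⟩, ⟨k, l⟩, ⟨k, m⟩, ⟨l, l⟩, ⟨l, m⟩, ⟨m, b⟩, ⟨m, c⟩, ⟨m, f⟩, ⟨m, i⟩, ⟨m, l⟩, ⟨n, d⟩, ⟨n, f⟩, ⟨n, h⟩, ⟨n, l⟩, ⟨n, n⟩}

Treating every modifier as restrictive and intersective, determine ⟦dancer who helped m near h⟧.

⟦who helped m⟧ = {x : ⟨x, m⟩ ∈ ⟦helped⟧} = {a, b, c, d, e, f, g, k, l}
⟦near h⟧ = {x : ⟨x, h⟩ ∈ ⟦near⟧} = {a, b, c, e, i, k, l}
⟦dancer⟧ = {b, c, d, h, i, k, m}
… ∩ ⟦who helped m⟧ = {b, c, d, h, i, k, m} ∩ {a, b, c, d, e, f, g, k, l} = {b, c, d, k}
… ∩ ⟦near h⟧ = {b, c, d, k} ∩ {a, b, c, e, i, k, l} = {b, c, k}
So ⟦dancer who helped m near h⟧ = {b, c, k}.

{b, c, k}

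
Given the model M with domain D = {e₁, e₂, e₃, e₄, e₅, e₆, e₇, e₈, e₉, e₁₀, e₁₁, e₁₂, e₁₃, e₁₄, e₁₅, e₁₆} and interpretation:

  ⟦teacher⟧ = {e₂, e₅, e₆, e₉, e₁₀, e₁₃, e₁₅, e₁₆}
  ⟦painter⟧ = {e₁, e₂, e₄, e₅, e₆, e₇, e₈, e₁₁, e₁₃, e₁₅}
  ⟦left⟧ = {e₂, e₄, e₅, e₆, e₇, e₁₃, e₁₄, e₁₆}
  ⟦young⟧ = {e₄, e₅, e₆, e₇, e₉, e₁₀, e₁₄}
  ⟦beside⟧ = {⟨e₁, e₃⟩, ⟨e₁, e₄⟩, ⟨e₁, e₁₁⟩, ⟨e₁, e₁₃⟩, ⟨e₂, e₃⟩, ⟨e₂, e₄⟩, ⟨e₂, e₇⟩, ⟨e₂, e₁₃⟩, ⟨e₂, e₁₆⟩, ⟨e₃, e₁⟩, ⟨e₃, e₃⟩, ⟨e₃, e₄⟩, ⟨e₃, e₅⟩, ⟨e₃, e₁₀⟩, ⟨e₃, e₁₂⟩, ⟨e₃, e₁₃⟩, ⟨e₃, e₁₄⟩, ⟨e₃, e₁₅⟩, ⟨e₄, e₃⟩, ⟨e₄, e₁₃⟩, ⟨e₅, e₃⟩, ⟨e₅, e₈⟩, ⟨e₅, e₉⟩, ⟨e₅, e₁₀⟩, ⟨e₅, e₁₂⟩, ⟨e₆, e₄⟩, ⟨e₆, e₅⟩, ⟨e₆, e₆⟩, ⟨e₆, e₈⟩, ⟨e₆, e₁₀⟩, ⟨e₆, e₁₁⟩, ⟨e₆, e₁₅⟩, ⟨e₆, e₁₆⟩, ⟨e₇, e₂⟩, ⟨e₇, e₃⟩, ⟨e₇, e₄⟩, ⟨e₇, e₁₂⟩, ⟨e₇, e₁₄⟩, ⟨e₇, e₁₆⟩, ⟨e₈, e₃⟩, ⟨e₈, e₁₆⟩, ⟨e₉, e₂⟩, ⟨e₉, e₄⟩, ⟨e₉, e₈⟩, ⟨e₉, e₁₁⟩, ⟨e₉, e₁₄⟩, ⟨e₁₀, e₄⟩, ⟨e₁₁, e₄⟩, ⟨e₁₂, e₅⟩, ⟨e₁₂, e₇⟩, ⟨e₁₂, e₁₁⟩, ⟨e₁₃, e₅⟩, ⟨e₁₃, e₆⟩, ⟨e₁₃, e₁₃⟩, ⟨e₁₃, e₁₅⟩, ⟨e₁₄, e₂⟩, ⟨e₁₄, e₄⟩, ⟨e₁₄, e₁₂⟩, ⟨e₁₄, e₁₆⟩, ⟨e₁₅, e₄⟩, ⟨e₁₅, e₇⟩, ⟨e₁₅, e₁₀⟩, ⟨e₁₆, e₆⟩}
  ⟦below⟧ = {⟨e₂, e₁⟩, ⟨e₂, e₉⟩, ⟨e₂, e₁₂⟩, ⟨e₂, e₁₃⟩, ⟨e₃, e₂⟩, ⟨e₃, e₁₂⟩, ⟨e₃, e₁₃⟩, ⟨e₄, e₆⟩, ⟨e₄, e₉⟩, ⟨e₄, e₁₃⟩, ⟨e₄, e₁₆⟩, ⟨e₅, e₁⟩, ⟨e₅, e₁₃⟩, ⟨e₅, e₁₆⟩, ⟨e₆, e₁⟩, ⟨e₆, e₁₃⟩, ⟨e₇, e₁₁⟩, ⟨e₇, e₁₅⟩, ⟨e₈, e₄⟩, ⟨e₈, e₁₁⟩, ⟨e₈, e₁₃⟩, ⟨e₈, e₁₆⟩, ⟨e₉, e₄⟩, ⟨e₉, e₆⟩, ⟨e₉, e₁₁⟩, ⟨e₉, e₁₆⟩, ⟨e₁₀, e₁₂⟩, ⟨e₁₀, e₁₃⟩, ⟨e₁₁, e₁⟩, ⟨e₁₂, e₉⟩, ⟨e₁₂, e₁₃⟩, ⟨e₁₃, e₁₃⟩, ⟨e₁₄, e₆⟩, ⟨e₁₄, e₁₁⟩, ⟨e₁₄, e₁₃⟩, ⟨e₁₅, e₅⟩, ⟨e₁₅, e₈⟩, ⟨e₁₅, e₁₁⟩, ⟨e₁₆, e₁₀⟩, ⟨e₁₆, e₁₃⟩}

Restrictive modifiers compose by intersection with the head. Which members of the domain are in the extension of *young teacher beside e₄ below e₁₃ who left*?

⟦beside e₄⟧ = {x : ⟨x, e₄⟩ ∈ ⟦beside⟧} = {e₁, e₂, e₃, e₆, e₇, e₉, e₁₀, e₁₁, e₁₄, e₁₅}
⟦below e₁₃⟧ = {x : ⟨x, e₁₃⟩ ∈ ⟦below⟧} = {e₂, e₃, e₄, e₅, e₆, e₈, e₁₀, e₁₂, e₁₃, e₁₄, e₁₆}
⟦who left⟧ = ⟦left⟧ = {e₂, e₄, e₅, e₆, e₇, e₁₃, e₁₄, e₁₆}
⟦teacher⟧ = {e₂, e₅, e₆, e₉, e₁₀, e₁₃, e₁₅, e₁₆}
… ∩ ⟦beside e₄⟧ = {e₂, e₅, e₆, e₉, e₁₀, e₁₃, e₁₅, e₁₆} ∩ {e₁, e₂, e₃, e₆, e₇, e₉, e₁₀, e₁₁, e₁₄, e₁₅} = {e₂, e₆, e₉, e₁₀, e₁₅}
… ∩ ⟦below e₁₃⟧ = {e₂, e₆, e₉, e₁₀, e₁₅} ∩ {e₂, e₃, e₄, e₅, e₆, e₈, e₁₀, e₁₂, e₁₃, e₁₄, e₁₆} = {e₂, e₆, e₁₀}
… ∩ ⟦who left⟧ = {e₂, e₆, e₁₀} ∩ {e₂, e₄, e₅, e₆, e₇, e₁₃, e₁₄, e₁₆} = {e₂, e₆}
… ∩ ⟦young⟧ = {e₂, e₆} ∩ {e₄, e₅, e₆, e₇, e₉, e₁₀, e₁₄} = {e₆}
So ⟦young teacher beside e₄ below e₁₃ who left⟧ = {e₆}.

{e₆}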